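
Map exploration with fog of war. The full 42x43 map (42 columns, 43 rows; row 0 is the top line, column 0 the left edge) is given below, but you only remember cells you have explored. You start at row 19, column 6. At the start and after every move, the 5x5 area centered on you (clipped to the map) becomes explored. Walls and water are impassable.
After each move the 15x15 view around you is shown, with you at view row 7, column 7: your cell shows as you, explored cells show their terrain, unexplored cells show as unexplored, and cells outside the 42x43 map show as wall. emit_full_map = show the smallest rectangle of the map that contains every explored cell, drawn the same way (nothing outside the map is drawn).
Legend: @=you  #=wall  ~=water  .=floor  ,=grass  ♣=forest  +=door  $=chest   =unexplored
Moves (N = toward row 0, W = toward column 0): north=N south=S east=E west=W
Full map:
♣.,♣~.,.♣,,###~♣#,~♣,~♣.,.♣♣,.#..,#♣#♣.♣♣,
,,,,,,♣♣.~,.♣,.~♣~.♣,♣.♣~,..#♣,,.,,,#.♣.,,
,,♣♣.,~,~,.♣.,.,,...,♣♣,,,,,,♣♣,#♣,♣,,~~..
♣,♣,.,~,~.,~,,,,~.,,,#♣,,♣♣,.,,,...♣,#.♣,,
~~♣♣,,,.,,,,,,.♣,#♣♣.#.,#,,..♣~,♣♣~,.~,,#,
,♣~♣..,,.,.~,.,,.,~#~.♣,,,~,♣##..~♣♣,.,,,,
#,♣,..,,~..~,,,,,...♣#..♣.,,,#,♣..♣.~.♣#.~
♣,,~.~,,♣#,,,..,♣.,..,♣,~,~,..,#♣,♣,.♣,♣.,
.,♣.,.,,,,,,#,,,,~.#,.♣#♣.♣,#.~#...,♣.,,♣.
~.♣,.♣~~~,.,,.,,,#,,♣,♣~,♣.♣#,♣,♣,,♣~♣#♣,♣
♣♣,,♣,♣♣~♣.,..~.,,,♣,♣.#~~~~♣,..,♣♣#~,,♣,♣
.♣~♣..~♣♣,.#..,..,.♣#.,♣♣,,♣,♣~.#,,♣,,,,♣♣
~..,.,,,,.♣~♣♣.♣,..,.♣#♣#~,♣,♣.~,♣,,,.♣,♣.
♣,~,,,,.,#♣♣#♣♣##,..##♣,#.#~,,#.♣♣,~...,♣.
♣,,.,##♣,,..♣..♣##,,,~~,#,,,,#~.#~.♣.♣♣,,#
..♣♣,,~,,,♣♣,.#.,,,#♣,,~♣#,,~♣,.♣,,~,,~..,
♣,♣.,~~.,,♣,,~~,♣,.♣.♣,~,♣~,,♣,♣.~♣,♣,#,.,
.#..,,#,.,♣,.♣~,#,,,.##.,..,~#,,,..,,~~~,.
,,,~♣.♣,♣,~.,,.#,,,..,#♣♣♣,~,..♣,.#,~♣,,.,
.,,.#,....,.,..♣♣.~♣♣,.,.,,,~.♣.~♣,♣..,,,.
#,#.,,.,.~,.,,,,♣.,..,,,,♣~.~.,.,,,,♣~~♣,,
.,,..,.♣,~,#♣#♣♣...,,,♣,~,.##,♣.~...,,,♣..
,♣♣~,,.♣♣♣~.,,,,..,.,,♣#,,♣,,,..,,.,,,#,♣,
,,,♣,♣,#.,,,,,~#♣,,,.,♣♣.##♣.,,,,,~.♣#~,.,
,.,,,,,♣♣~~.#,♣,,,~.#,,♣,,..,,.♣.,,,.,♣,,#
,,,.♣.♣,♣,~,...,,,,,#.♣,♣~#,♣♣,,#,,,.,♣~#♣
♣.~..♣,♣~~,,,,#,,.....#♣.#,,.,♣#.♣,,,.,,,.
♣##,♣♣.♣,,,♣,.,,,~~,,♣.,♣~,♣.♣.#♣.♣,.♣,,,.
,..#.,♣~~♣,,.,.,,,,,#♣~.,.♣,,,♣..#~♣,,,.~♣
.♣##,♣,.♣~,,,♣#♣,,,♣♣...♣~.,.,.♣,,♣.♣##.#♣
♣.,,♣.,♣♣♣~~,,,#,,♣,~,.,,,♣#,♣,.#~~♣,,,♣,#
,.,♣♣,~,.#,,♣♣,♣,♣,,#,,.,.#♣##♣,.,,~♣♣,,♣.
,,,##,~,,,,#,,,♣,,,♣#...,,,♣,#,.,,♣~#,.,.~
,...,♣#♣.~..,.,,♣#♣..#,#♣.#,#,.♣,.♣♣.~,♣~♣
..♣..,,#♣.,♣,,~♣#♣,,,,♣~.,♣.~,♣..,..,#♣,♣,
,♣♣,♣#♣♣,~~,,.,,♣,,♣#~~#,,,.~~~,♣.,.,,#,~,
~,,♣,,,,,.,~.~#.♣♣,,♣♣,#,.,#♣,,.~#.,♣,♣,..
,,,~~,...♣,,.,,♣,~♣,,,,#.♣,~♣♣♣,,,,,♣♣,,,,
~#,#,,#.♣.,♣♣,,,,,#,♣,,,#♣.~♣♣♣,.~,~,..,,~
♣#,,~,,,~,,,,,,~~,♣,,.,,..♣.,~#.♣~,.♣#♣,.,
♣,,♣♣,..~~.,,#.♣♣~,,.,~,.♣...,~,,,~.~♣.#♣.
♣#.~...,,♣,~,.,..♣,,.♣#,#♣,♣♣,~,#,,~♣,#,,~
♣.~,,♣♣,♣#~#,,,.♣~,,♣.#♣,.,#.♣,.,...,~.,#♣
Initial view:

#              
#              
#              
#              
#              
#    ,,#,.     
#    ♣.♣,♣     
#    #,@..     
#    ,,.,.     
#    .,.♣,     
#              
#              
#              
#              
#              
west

##             
##             
##             
##             
##             
##   .,,#,.    
##   ~♣.♣,♣    
##   .#@...    
##   .,,.,.    
##   ..,.♣,    
##             
##             
##             
##             
##             

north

##             
##             
##             
##             
##             
##   .,~~.     
##   .,,#,.    
##   ~♣@♣,♣    
##   .#,...    
##   .,,.,.    
##   ..,.♣,    
##             
##             
##             
##             

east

#              
#              
#              
#              
#              
#   .,~~.,     
#   .,,#,.     
#   ~♣.@,♣     
#   .#,...     
#   .,,.,.     
#   ..,.♣,     
#              
#              
#              
#              

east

               
               
               
               
               
   .,~~.,,     
   .,,#,.,     
   ~♣.♣@♣,     
   .#,....     
   .,,.,.~     
   ..,.♣,      
               
               
               
               

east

               
               
               
               
               
  .,~~.,,♣     
  .,,#,.,♣     
  ~♣.♣,@,~     
  .#,....,     
  .,,.,.~,     
  ..,.♣,       
               
               
               
               

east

               
               
               
               
               
 .,~~.,,♣,     
 .,,#,.,♣,     
 ~♣.♣,♣@~.     
 .#,....,.     
 .,,.,.~,.     
 ..,.♣,        
               
               
               
               

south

               
               
               
               
 .,~~.,,♣,     
 .,,#,.,♣,     
 ~♣.♣,♣,~.     
 .#,...@,.     
 .,,.,.~,.     
 ..,.♣,~,#     
               
               
               
               
               

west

               
               
               
               
  .,~~.,,♣,    
  .,,#,.,♣,    
  ~♣.♣,♣,~.    
  .#,..@.,.    
  .,,.,.~,.    
  ..,.♣,~,#    
               
               
               
               
               

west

               
               
               
               
   .,~~.,,♣,   
   .,,#,.,♣,   
   ~♣.♣,♣,~.   
   .#,.@..,.   
   .,,.,.~,.   
   ..,.♣,~,#   
               
               
               
               
               

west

#              
#              
#              
#              
#   .,~~.,,♣,  
#   .,,#,.,♣,  
#   ~♣.♣,♣,~.  
#   .#,@...,.  
#   .,,.,.~,.  
#   ..,.♣,~,#  
#              
#              
#              
#              
#              

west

##             
##             
##             
##             
##   .,~~.,,♣, 
##   .,,#,.,♣, 
##   ~♣.♣,♣,~. 
##   .#@....,. 
##   .,,.,.~,. 
##   ..,.♣,~,# 
##             
##             
##             
##             
##             

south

##             
##             
##             
##   .,~~.,,♣, 
##   .,,#,.,♣, 
##   ~♣.♣,♣,~. 
##   .#,....,. 
##   .,@.,.~,. 
##   ..,.♣,~,# 
##   ~,,.♣     
##             
##             
##             
##             
##             

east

#              
#              
#              
#   .,~~.,,♣,  
#   .,,#,.,♣,  
#   ~♣.♣,♣,~.  
#   .#,....,.  
#   .,,@,.~,.  
#   ..,.♣,~,#  
#   ~,,.♣♣     
#              
#              
#              
#              
#              

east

               
               
               
   .,~~.,,♣,   
   .,,#,.,♣,   
   ~♣.♣,♣,~.   
   .#,....,.   
   .,,.@.~,.   
   ..,.♣,~,#   
   ~,,.♣♣♣     
               
               
               
               
               

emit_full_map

.,~~.,,♣,
.,,#,.,♣,
~♣.♣,♣,~.
.#,....,.
.,,.@.~,.
..,.♣,~,#
~,,.♣♣♣  


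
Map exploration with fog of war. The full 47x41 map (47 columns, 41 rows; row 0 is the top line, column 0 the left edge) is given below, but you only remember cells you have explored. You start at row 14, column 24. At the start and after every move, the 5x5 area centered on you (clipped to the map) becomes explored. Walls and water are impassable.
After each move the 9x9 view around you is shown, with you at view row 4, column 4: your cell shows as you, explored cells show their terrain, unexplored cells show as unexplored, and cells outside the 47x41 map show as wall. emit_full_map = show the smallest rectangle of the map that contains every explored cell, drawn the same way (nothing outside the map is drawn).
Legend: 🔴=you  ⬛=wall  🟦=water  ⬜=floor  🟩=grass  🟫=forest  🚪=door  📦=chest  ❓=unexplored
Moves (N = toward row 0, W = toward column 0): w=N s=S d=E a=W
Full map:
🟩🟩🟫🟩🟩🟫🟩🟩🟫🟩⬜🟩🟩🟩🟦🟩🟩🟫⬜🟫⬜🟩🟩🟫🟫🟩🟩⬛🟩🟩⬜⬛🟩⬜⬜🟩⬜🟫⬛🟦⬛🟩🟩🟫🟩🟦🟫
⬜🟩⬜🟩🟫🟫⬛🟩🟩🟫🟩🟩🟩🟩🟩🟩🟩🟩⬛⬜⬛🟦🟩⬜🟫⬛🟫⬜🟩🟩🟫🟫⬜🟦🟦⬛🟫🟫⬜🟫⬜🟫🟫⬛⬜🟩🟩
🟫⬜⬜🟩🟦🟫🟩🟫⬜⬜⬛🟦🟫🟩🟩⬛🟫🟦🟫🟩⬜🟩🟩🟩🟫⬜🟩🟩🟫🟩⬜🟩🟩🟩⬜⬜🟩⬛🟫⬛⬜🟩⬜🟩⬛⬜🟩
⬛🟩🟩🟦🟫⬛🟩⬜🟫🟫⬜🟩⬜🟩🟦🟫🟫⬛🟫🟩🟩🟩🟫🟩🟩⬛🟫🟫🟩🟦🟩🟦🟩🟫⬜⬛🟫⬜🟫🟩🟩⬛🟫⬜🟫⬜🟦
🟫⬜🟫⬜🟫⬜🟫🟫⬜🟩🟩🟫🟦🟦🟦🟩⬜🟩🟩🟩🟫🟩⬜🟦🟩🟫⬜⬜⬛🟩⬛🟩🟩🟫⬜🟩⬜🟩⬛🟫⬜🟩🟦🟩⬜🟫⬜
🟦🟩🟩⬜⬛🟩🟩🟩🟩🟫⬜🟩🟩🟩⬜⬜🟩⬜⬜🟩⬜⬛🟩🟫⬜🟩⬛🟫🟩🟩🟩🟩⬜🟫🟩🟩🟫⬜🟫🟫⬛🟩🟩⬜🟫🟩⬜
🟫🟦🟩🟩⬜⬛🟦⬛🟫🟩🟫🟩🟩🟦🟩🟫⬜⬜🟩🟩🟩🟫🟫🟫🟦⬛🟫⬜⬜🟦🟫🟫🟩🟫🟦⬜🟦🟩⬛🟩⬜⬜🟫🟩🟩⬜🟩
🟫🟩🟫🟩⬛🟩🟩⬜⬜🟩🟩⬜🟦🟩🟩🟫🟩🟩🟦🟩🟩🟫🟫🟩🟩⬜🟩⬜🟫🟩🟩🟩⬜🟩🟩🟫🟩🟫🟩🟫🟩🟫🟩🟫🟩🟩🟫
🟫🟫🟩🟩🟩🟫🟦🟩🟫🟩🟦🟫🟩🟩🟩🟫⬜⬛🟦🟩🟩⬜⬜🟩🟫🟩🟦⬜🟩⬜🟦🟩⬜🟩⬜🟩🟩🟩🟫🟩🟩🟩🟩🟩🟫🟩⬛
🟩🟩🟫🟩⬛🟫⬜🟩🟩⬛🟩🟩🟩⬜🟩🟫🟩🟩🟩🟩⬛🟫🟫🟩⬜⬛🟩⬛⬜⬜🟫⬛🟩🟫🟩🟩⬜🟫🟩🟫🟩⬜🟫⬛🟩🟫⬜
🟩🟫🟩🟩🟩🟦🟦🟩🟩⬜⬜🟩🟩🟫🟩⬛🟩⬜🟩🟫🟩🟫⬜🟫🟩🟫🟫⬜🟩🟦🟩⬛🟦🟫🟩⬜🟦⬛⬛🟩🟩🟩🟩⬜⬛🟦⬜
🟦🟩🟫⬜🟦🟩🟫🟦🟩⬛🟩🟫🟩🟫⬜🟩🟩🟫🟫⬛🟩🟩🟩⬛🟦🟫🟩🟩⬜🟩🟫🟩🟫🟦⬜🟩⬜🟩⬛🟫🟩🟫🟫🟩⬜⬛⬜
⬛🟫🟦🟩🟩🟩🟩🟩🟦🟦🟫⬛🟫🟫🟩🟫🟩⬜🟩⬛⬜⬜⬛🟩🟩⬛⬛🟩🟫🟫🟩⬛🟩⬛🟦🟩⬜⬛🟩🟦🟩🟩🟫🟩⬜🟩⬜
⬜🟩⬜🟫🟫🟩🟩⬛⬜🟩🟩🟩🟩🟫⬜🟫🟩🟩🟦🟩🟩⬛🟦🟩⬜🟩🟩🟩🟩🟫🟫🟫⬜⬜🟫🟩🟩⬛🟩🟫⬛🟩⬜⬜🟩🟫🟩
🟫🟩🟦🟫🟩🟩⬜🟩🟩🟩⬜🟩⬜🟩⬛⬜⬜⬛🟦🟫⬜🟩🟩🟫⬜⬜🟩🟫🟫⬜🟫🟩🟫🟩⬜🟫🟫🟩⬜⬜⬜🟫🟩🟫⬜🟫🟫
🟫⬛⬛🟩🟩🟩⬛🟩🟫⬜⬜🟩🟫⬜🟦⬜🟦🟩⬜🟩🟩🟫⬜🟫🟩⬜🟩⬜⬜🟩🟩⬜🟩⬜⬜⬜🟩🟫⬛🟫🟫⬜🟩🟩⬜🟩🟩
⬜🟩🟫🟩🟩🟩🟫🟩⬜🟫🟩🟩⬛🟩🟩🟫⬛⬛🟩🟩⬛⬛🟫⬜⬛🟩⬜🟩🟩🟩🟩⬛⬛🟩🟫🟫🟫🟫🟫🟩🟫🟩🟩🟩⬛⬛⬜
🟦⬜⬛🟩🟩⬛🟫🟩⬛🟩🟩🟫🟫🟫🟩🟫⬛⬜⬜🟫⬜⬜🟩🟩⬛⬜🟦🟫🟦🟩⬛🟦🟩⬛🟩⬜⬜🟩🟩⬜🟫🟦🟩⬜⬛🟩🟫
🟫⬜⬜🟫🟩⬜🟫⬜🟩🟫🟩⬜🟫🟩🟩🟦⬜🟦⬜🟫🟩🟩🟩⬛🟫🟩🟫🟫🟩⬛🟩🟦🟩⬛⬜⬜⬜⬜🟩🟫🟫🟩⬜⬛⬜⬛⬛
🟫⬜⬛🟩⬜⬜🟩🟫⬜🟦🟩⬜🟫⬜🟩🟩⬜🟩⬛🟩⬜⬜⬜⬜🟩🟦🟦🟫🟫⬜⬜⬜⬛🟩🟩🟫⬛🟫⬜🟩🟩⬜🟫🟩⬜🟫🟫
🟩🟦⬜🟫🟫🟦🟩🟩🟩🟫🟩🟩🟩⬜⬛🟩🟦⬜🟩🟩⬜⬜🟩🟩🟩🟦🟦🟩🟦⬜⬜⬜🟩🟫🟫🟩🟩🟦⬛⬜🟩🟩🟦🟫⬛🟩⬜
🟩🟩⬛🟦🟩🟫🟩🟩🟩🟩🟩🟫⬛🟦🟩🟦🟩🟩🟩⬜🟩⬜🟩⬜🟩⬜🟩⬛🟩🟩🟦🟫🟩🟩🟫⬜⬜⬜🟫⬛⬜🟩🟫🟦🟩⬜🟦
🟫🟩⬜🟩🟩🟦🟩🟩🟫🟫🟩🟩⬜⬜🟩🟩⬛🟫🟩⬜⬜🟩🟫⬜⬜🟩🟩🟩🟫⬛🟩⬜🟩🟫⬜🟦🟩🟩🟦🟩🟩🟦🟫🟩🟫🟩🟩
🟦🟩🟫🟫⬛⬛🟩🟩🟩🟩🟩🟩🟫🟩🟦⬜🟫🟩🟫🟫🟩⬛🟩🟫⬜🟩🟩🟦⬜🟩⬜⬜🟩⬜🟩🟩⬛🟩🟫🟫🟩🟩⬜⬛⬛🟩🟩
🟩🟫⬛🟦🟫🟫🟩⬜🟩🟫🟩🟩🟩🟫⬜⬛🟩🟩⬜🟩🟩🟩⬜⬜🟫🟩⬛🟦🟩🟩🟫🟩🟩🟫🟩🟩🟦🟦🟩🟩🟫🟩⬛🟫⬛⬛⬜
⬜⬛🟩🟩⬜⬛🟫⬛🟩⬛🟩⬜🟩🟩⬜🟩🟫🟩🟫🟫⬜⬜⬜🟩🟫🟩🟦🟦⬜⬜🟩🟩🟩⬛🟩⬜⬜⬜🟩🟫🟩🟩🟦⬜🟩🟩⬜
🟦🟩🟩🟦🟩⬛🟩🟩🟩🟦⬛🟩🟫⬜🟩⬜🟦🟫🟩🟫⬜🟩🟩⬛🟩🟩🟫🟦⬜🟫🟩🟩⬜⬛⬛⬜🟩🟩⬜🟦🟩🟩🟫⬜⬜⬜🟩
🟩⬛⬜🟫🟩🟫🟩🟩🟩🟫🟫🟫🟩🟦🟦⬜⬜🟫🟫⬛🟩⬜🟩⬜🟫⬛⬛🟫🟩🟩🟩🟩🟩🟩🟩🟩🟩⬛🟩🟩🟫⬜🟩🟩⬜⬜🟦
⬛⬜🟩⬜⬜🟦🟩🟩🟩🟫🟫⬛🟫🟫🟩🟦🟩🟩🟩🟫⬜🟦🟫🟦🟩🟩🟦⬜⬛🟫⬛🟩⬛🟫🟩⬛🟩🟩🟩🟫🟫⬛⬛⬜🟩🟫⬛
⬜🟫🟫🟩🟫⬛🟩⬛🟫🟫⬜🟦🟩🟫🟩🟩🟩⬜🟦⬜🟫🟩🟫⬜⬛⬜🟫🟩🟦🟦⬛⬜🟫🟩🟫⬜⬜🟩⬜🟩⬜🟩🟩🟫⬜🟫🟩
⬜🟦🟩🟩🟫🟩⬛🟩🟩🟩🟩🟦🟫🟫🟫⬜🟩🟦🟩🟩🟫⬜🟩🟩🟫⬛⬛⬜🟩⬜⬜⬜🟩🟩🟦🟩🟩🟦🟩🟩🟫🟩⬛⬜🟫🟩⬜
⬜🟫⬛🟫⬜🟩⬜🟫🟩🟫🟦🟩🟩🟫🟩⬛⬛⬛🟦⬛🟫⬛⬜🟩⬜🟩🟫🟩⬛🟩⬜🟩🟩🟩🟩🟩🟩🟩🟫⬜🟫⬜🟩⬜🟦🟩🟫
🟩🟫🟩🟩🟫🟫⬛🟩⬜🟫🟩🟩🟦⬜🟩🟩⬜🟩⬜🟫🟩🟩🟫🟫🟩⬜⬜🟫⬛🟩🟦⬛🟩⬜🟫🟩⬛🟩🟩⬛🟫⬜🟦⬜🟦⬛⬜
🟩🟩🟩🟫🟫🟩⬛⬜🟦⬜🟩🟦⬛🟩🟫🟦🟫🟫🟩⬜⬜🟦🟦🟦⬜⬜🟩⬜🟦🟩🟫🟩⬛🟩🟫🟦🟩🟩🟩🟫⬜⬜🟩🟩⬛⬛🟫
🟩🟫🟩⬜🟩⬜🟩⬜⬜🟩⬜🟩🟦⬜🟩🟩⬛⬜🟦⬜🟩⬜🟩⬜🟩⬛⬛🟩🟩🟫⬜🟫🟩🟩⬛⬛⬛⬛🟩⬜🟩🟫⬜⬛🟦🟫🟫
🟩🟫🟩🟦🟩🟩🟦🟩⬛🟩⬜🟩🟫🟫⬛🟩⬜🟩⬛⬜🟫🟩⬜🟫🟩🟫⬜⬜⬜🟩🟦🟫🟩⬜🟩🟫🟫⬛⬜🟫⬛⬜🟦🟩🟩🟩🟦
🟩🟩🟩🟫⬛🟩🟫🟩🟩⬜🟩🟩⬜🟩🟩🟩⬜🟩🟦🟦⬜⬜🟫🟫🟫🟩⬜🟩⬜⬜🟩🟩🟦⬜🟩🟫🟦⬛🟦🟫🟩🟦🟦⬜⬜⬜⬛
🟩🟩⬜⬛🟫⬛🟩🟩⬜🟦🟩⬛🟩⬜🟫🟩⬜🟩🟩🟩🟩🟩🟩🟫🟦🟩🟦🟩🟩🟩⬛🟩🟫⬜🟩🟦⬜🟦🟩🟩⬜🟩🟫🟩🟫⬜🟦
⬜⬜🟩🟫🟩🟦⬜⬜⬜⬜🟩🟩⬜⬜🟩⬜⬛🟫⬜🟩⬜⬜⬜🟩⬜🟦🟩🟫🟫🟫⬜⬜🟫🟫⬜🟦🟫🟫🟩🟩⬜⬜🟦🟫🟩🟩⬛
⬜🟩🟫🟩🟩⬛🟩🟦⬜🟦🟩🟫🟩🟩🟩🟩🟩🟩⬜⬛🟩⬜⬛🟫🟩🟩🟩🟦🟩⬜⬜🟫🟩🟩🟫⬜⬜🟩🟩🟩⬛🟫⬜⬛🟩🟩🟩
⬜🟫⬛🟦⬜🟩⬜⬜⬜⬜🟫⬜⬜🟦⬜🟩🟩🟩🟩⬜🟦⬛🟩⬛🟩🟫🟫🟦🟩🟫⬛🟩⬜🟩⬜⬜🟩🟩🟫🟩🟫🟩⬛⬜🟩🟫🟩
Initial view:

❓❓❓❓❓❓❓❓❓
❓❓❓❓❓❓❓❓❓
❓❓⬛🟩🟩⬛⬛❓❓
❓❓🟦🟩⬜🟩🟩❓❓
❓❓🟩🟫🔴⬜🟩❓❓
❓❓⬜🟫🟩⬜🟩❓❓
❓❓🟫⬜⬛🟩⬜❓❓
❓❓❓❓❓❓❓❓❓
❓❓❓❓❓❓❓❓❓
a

❓❓❓❓❓❓❓❓❓
❓❓❓❓❓❓❓❓❓
❓❓⬜⬛🟩🟩⬛⬛❓
❓❓⬛🟦🟩⬜🟩🟩❓
❓❓🟩🟩🔴⬜⬜🟩❓
❓❓🟫⬜🟫🟩⬜🟩❓
❓❓⬛🟫⬜⬛🟩⬜❓
❓❓❓❓❓❓❓❓❓
❓❓❓❓❓❓❓❓❓

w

❓❓❓❓❓❓❓❓❓
❓❓❓❓❓❓❓❓❓
❓❓🟩🟩⬛🟦🟫❓❓
❓❓⬜⬛🟩🟩⬛⬛❓
❓❓⬛🟦🔴⬜🟩🟩❓
❓❓🟩🟩🟫⬜⬜🟩❓
❓❓🟫⬜🟫🟩⬜🟩❓
❓❓⬛🟫⬜⬛🟩⬜❓
❓❓❓❓❓❓❓❓❓

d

❓❓❓❓❓❓❓❓❓
❓❓❓❓❓❓❓❓❓
❓🟩🟩⬛🟦🟫🟩❓❓
❓⬜⬛🟩🟩⬛⬛❓❓
❓⬛🟦🟩🔴🟩🟩❓❓
❓🟩🟩🟫⬜⬜🟩❓❓
❓🟫⬜🟫🟩⬜🟩❓❓
❓⬛🟫⬜⬛🟩⬜❓❓
❓❓❓❓❓❓❓❓❓

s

❓❓❓❓❓❓❓❓❓
❓🟩🟩⬛🟦🟫🟩❓❓
❓⬜⬛🟩🟩⬛⬛❓❓
❓⬛🟦🟩⬜🟩🟩❓❓
❓🟩🟩🟫🔴⬜🟩❓❓
❓🟫⬜🟫🟩⬜🟩❓❓
❓⬛🟫⬜⬛🟩⬜❓❓
❓❓❓❓❓❓❓❓❓
❓❓❓❓❓❓❓❓❓

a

❓❓❓❓❓❓❓❓❓
❓❓🟩🟩⬛🟦🟫🟩❓
❓❓⬜⬛🟩🟩⬛⬛❓
❓❓⬛🟦🟩⬜🟩🟩❓
❓❓🟩🟩🔴⬜⬜🟩❓
❓❓🟫⬜🟫🟩⬜🟩❓
❓❓⬛🟫⬜⬛🟩⬜❓
❓❓❓❓❓❓❓❓❓
❓❓❓❓❓❓❓❓❓

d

❓❓❓❓❓❓❓❓❓
❓🟩🟩⬛🟦🟫🟩❓❓
❓⬜⬛🟩🟩⬛⬛❓❓
❓⬛🟦🟩⬜🟩🟩❓❓
❓🟩🟩🟫🔴⬜🟩❓❓
❓🟫⬜🟫🟩⬜🟩❓❓
❓⬛🟫⬜⬛🟩⬜❓❓
❓❓❓❓❓❓❓❓❓
❓❓❓❓❓❓❓❓❓

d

❓❓❓❓❓❓❓❓❓
🟩🟩⬛🟦🟫🟩❓❓❓
⬜⬛🟩🟩⬛⬛🟩❓❓
⬛🟦🟩⬜🟩🟩🟩❓❓
🟩🟩🟫⬜🔴🟩🟫❓❓
🟫⬜🟫🟩⬜🟩⬜❓❓
⬛🟫⬜⬛🟩⬜🟩❓❓
❓❓❓❓❓❓❓❓❓
❓❓❓❓❓❓❓❓❓

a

❓❓❓❓❓❓❓❓❓
❓🟩🟩⬛🟦🟫🟩❓❓
❓⬜⬛🟩🟩⬛⬛🟩❓
❓⬛🟦🟩⬜🟩🟩🟩❓
❓🟩🟩🟫🔴⬜🟩🟫❓
❓🟫⬜🟫🟩⬜🟩⬜❓
❓⬛🟫⬜⬛🟩⬜🟩❓
❓❓❓❓❓❓❓❓❓
❓❓❓❓❓❓❓❓❓

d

❓❓❓❓❓❓❓❓❓
🟩🟩⬛🟦🟫🟩❓❓❓
⬜⬛🟩🟩⬛⬛🟩❓❓
⬛🟦🟩⬜🟩🟩🟩❓❓
🟩🟩🟫⬜🔴🟩🟫❓❓
🟫⬜🟫🟩⬜🟩⬜❓❓
⬛🟫⬜⬛🟩⬜🟩❓❓
❓❓❓❓❓❓❓❓❓
❓❓❓❓❓❓❓❓❓

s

🟩🟩⬛🟦🟫🟩❓❓❓
⬜⬛🟩🟩⬛⬛🟩❓❓
⬛🟦🟩⬜🟩🟩🟩❓❓
🟩🟩🟫⬜⬜🟩🟫❓❓
🟫⬜🟫🟩🔴🟩⬜❓❓
⬛🟫⬜⬛🟩⬜🟩❓❓
❓❓🟩⬛⬜🟦🟫❓❓
❓❓❓❓❓❓❓❓❓
❓❓❓❓❓❓❓❓❓

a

❓🟩🟩⬛🟦🟫🟩❓❓
❓⬜⬛🟩🟩⬛⬛🟩❓
❓⬛🟦🟩⬜🟩🟩🟩❓
❓🟩🟩🟫⬜⬜🟩🟫❓
❓🟫⬜🟫🔴⬜🟩⬜❓
❓⬛🟫⬜⬛🟩⬜🟩❓
❓❓🟩🟩⬛⬜🟦🟫❓
❓❓❓❓❓❓❓❓❓
❓❓❓❓❓❓❓❓❓

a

❓❓🟩🟩⬛🟦🟫🟩❓
❓❓⬜⬛🟩🟩⬛⬛🟩
❓❓⬛🟦🟩⬜🟩🟩🟩
❓❓🟩🟩🟫⬜⬜🟩🟫
❓❓🟫⬜🔴🟩⬜🟩⬜
❓❓⬛🟫⬜⬛🟩⬜🟩
❓❓⬜🟩🟩⬛⬜🟦🟫
❓❓❓❓❓❓❓❓❓
❓❓❓❓❓❓❓❓❓

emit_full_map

🟩🟩⬛🟦🟫🟩❓
⬜⬛🟩🟩⬛⬛🟩
⬛🟦🟩⬜🟩🟩🟩
🟩🟩🟫⬜⬜🟩🟫
🟫⬜🔴🟩⬜🟩⬜
⬛🟫⬜⬛🟩⬜🟩
⬜🟩🟩⬛⬜🟦🟫

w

❓❓❓❓❓❓❓❓❓
❓❓🟩🟩⬛🟦🟫🟩❓
❓❓⬜⬛🟩🟩⬛⬛🟩
❓❓⬛🟦🟩⬜🟩🟩🟩
❓❓🟩🟩🔴⬜⬜🟩🟫
❓❓🟫⬜🟫🟩⬜🟩⬜
❓❓⬛🟫⬜⬛🟩⬜🟩
❓❓⬜🟩🟩⬛⬜🟦🟫
❓❓❓❓❓❓❓❓❓

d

❓❓❓❓❓❓❓❓❓
❓🟩🟩⬛🟦🟫🟩❓❓
❓⬜⬛🟩🟩⬛⬛🟩❓
❓⬛🟦🟩⬜🟩🟩🟩❓
❓🟩🟩🟫🔴⬜🟩🟫❓
❓🟫⬜🟫🟩⬜🟩⬜❓
❓⬛🟫⬜⬛🟩⬜🟩❓
❓⬜🟩🟩⬛⬜🟦🟫❓
❓❓❓❓❓❓❓❓❓

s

❓🟩🟩⬛🟦🟫🟩❓❓
❓⬜⬛🟩🟩⬛⬛🟩❓
❓⬛🟦🟩⬜🟩🟩🟩❓
❓🟩🟩🟫⬜⬜🟩🟫❓
❓🟫⬜🟫🔴⬜🟩⬜❓
❓⬛🟫⬜⬛🟩⬜🟩❓
❓⬜🟩🟩⬛⬜🟦🟫❓
❓❓❓❓❓❓❓❓❓
❓❓❓❓❓❓❓❓❓

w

❓❓❓❓❓❓❓❓❓
❓🟩🟩⬛🟦🟫🟩❓❓
❓⬜⬛🟩🟩⬛⬛🟩❓
❓⬛🟦🟩⬜🟩🟩🟩❓
❓🟩🟩🟫🔴⬜🟩🟫❓
❓🟫⬜🟫🟩⬜🟩⬜❓
❓⬛🟫⬜⬛🟩⬜🟩❓
❓⬜🟩🟩⬛⬜🟦🟫❓
❓❓❓❓❓❓❓❓❓

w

❓❓❓❓❓❓❓❓❓
❓❓❓❓❓❓❓❓❓
❓🟩🟩⬛🟦🟫🟩❓❓
❓⬜⬛🟩🟩⬛⬛🟩❓
❓⬛🟦🟩🔴🟩🟩🟩❓
❓🟩🟩🟫⬜⬜🟩🟫❓
❓🟫⬜🟫🟩⬜🟩⬜❓
❓⬛🟫⬜⬛🟩⬜🟩❓
❓⬜🟩🟩⬛⬜🟦🟫❓

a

❓❓❓❓❓❓❓❓❓
❓❓❓❓❓❓❓❓❓
❓❓🟩🟩⬛🟦🟫🟩❓
❓❓⬜⬛🟩🟩⬛⬛🟩
❓❓⬛🟦🔴⬜🟩🟩🟩
❓❓🟩🟩🟫⬜⬜🟩🟫
❓❓🟫⬜🟫🟩⬜🟩⬜
❓❓⬛🟫⬜⬛🟩⬜🟩
❓❓⬜🟩🟩⬛⬜🟦🟫

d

❓❓❓❓❓❓❓❓❓
❓❓❓❓❓❓❓❓❓
❓🟩🟩⬛🟦🟫🟩❓❓
❓⬜⬛🟩🟩⬛⬛🟩❓
❓⬛🟦🟩🔴🟩🟩🟩❓
❓🟩🟩🟫⬜⬜🟩🟫❓
❓🟫⬜🟫🟩⬜🟩⬜❓
❓⬛🟫⬜⬛🟩⬜🟩❓
❓⬜🟩🟩⬛⬜🟦🟫❓

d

❓❓❓❓❓❓❓❓❓
❓❓❓❓❓❓❓❓❓
🟩🟩⬛🟦🟫🟩🟩❓❓
⬜⬛🟩🟩⬛⬛🟩❓❓
⬛🟦🟩⬜🔴🟩🟩❓❓
🟩🟩🟫⬜⬜🟩🟫❓❓
🟫⬜🟫🟩⬜🟩⬜❓❓
⬛🟫⬜⬛🟩⬜🟩❓❓
⬜🟩🟩⬛⬜🟦🟫❓❓

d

❓❓❓❓❓❓❓❓❓
❓❓❓❓❓❓❓❓❓
🟩⬛🟦🟫🟩🟩⬜❓❓
⬛🟩🟩⬛⬛🟩🟫❓❓
🟦🟩⬜🟩🔴🟩🟩❓❓
🟩🟫⬜⬜🟩🟫🟫❓❓
⬜🟫🟩⬜🟩⬜⬜❓❓
🟫⬜⬛🟩⬜🟩❓❓❓
🟩🟩⬛⬜🟦🟫❓❓❓

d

❓❓❓❓❓❓❓❓❓
❓❓❓❓❓❓❓❓❓
⬛🟦🟫🟩🟩⬜🟩❓❓
🟩🟩⬛⬛🟩🟫🟫❓❓
🟩⬜🟩🟩🔴🟩🟫❓❓
🟫⬜⬜🟩🟫🟫⬜❓❓
🟫🟩⬜🟩⬜⬜🟩❓❓
⬜⬛🟩⬜🟩❓❓❓❓
🟩⬛⬜🟦🟫❓❓❓❓

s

❓❓❓❓❓❓❓❓❓
⬛🟦🟫🟩🟩⬜🟩❓❓
🟩🟩⬛⬛🟩🟫🟫❓❓
🟩⬜🟩🟩🟩🟩🟫❓❓
🟫⬜⬜🟩🔴🟫⬜❓❓
🟫🟩⬜🟩⬜⬜🟩❓❓
⬜⬛🟩⬜🟩🟩🟩❓❓
🟩⬛⬜🟦🟫❓❓❓❓
❓❓❓❓❓❓❓❓❓

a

❓❓❓❓❓❓❓❓❓
🟩⬛🟦🟫🟩🟩⬜🟩❓
⬛🟩🟩⬛⬛🟩🟫🟫❓
🟦🟩⬜🟩🟩🟩🟩🟫❓
🟩🟫⬜⬜🔴🟫🟫⬜❓
⬜🟫🟩⬜🟩⬜⬜🟩❓
🟫⬜⬛🟩⬜🟩🟩🟩❓
🟩🟩⬛⬜🟦🟫❓❓❓
❓❓❓❓❓❓❓❓❓

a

❓❓❓❓❓❓❓❓❓
🟩🟩⬛🟦🟫🟩🟩⬜🟩
⬜⬛🟩🟩⬛⬛🟩🟫🟫
⬛🟦🟩⬜🟩🟩🟩🟩🟫
🟩🟩🟫⬜🔴🟩🟫🟫⬜
🟫⬜🟫🟩⬜🟩⬜⬜🟩
⬛🟫⬜⬛🟩⬜🟩🟩🟩
⬜🟩🟩⬛⬜🟦🟫❓❓
❓❓❓❓❓❓❓❓❓

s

🟩🟩⬛🟦🟫🟩🟩⬜🟩
⬜⬛🟩🟩⬛⬛🟩🟫🟫
⬛🟦🟩⬜🟩🟩🟩🟩🟫
🟩🟩🟫⬜⬜🟩🟫🟫⬜
🟫⬜🟫🟩🔴🟩⬜⬜🟩
⬛🟫⬜⬛🟩⬜🟩🟩🟩
⬜🟩🟩⬛⬜🟦🟫❓❓
❓❓❓❓❓❓❓❓❓
❓❓❓❓❓❓❓❓❓

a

❓🟩🟩⬛🟦🟫🟩🟩⬜
❓⬜⬛🟩🟩⬛⬛🟩🟫
❓⬛🟦🟩⬜🟩🟩🟩🟩
❓🟩🟩🟫⬜⬜🟩🟫🟫
❓🟫⬜🟫🔴⬜🟩⬜⬜
❓⬛🟫⬜⬛🟩⬜🟩🟩
❓⬜🟩🟩⬛⬜🟦🟫❓
❓❓❓❓❓❓❓❓❓
❓❓❓❓❓❓❓❓❓

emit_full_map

🟩🟩⬛🟦🟫🟩🟩⬜🟩
⬜⬛🟩🟩⬛⬛🟩🟫🟫
⬛🟦🟩⬜🟩🟩🟩🟩🟫
🟩🟩🟫⬜⬜🟩🟫🟫⬜
🟫⬜🟫🔴⬜🟩⬜⬜🟩
⬛🟫⬜⬛🟩⬜🟩🟩🟩
⬜🟩🟩⬛⬜🟦🟫❓❓

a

❓❓🟩🟩⬛🟦🟫🟩🟩
❓❓⬜⬛🟩🟩⬛⬛🟩
❓❓⬛🟦🟩⬜🟩🟩🟩
❓❓🟩🟩🟫⬜⬜🟩🟫
❓❓🟫⬜🔴🟩⬜🟩⬜
❓❓⬛🟫⬜⬛🟩⬜🟩
❓❓⬜🟩🟩⬛⬜🟦🟫
❓❓❓❓❓❓❓❓❓
❓❓❓❓❓❓❓❓❓

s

❓❓⬜⬛🟩🟩⬛⬛🟩
❓❓⬛🟦🟩⬜🟩🟩🟩
❓❓🟩🟩🟫⬜⬜🟩🟫
❓❓🟫⬜🟫🟩⬜🟩⬜
❓❓⬛🟫🔴⬛🟩⬜🟩
❓❓⬜🟩🟩⬛⬜🟦🟫
❓❓🟩🟩⬛🟫🟩❓❓
❓❓❓❓❓❓❓❓❓
❓❓❓❓❓❓❓❓❓

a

❓❓❓⬜⬛🟩🟩⬛⬛
❓❓❓⬛🟦🟩⬜🟩🟩
❓❓⬜🟩🟩🟫⬜⬜🟩
❓❓🟩🟫⬜🟫🟩⬜🟩
❓❓⬛⬛🔴⬜⬛🟩⬜
❓❓⬜⬜🟩🟩⬛⬜🟦
❓❓🟩🟩🟩⬛🟫🟩❓
❓❓❓❓❓❓❓❓❓
❓❓❓❓❓❓❓❓❓

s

❓❓❓⬛🟦🟩⬜🟩🟩
❓❓⬜🟩🟩🟫⬜⬜🟩
❓❓🟩🟫⬜🟫🟩⬜🟩
❓❓⬛⬛🟫⬜⬛🟩⬜
❓❓⬜⬜🔴🟩⬛⬜🟦
❓❓🟩🟩🟩⬛🟫🟩❓
❓❓⬜⬜⬜⬜🟩❓❓
❓❓❓❓❓❓❓❓❓
❓❓❓❓❓❓❓❓❓

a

❓❓❓❓⬛🟦🟩⬜🟩
❓❓❓⬜🟩🟩🟫⬜⬜
❓❓🟩🟩🟫⬜🟫🟩⬜
❓❓🟩⬛⬛🟫⬜⬛🟩
❓❓🟫⬜🔴🟩🟩⬛⬜
❓❓🟫🟩🟩🟩⬛🟫🟩
❓❓🟩⬜⬜⬜⬜🟩❓
❓❓❓❓❓❓❓❓❓
❓❓❓❓❓❓❓❓❓

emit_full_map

❓❓🟩🟩⬛🟦🟫🟩🟩⬜🟩
❓❓⬜⬛🟩🟩⬛⬛🟩🟫🟫
❓❓⬛🟦🟩⬜🟩🟩🟩🟩🟫
❓⬜🟩🟩🟫⬜⬜🟩🟫🟫⬜
🟩🟩🟫⬜🟫🟩⬜🟩⬜⬜🟩
🟩⬛⬛🟫⬜⬛🟩⬜🟩🟩🟩
🟫⬜🔴🟩🟩⬛⬜🟦🟫❓❓
🟫🟩🟩🟩⬛🟫🟩❓❓❓❓
🟩⬜⬜⬜⬜🟩❓❓❓❓❓


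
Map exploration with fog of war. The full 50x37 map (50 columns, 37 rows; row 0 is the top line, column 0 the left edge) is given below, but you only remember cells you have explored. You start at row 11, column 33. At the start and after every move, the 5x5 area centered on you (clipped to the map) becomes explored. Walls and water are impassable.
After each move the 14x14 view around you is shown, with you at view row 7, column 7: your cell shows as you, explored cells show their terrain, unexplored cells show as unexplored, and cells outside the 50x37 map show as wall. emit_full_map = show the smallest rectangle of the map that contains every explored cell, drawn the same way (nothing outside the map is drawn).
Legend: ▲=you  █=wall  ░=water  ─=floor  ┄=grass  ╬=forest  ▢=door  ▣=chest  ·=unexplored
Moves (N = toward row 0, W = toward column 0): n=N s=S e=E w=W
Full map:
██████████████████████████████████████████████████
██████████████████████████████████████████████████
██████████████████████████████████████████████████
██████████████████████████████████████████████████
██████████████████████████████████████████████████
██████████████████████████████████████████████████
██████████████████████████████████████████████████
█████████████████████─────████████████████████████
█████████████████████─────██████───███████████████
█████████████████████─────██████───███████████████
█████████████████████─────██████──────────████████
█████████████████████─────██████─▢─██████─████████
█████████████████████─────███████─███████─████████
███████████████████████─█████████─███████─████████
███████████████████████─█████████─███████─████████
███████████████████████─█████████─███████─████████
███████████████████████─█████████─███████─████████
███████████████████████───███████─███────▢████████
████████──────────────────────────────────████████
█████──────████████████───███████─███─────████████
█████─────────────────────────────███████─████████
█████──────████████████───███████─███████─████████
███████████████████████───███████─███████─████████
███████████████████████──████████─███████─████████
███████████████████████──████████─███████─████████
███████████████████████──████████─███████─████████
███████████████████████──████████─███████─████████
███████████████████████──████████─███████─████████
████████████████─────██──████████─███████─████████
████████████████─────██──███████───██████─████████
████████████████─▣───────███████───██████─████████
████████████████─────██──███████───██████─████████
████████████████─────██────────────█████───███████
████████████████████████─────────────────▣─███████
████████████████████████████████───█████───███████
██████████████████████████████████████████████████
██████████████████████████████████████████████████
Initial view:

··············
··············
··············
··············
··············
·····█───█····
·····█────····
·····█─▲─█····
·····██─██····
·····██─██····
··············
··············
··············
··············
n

··············
··············
··············
··············
··············
·····█───█····
·····█───█····
·····█─▲──····
·····█─▢─█····
·····██─██····
·····██─██····
··············
··············
··············

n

··············
··············
··············
··············
··············
·····█████····
·····█───█····
·····█─▲─█····
·····█────····
·····█─▢─█····
·····██─██····
·····██─██····
··············
··············

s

··············
··············
··············
··············
·····█████····
·····█───█····
·····█───█····
·····█─▲──····
·····█─▢─█····
·····██─██····
·····██─██····
··············
··············
··············

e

··············
··············
··············
··············
····█████·····
····█───██····
····█───██····
····█──▲──····
····█─▢─██····
····██─███····
····██─██·····
··············
··············
··············

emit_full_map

█████·
█───██
█───██
█──▲──
█─▢─██
██─███
██─██·

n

··············
··············
··············
··············
··············
····██████····
····█───██····
····█──▲██····
····█─────····
····█─▢─██····
····██─███····
····██─██·····
··············
··············

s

··············
··············
··············
··············
····██████····
····█───██····
····█───██····
····█──▲──····
····█─▢─██····
····██─███····
····██─██·····
··············
··············
··············

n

··············
··············
··············
··············
··············
····██████····
····█───██····
····█──▲██····
····█─────····
····█─▢─██····
····██─███····
····██─██·····
··············
··············

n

··············
··············
··············
··············
··············
·····█████····
····██████····
····█──▲██····
····█───██····
····█─────····
····█─▢─██····
····██─███····
····██─██·····
··············

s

··············
··············
··············
··············
·····█████····
····██████····
····█───██····
····█──▲██····
····█─────····
····█─▢─██····
····██─███····
····██─██·····
··············
··············

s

··············
··············
··············
·····█████····
····██████····
····█───██····
····█───██····
····█──▲──····
····█─▢─██····
····██─███····
····██─██·····
··············
··············
··············

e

··············
··············
··············
····█████·····
···██████·····
···█───███····
···█───███····
···█───▲──····
···█─▢─███····
···██─████····
···██─██······
··············
··············
··············

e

··············
··············
··············
···█████······
··██████······
··█───████····
··█───████····
··█────▲──····
··█─▢─████····
··██─█████····
··██─██·······
··············
··············
··············

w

··············
··············
··············
····█████·····
···██████·····
···█───████···
···█───████···
···█───▲───···
···█─▢─████···
···██─█████···
···██─██······
··············
··············
··············

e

··············
··············
··············
···█████······
··██████······
··█───████····
··█───████····
··█────▲──····
··█─▢─████····
··██─█████····
··██─██·······
··············
··············
··············

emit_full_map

·█████··
██████··
█───████
█───████
█────▲──
█─▢─████
██─█████
██─██···

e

··············
··············
··············
··█████·······
·██████·······
·█───█████····
·█───█████····
·█─────▲──····
·█─▢─█████····
·██─██████····
·██─██········
··············
··············
··············

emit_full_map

·█████···
██████···
█───█████
█───█████
█─────▲──
█─▢─█████
██─██████
██─██····


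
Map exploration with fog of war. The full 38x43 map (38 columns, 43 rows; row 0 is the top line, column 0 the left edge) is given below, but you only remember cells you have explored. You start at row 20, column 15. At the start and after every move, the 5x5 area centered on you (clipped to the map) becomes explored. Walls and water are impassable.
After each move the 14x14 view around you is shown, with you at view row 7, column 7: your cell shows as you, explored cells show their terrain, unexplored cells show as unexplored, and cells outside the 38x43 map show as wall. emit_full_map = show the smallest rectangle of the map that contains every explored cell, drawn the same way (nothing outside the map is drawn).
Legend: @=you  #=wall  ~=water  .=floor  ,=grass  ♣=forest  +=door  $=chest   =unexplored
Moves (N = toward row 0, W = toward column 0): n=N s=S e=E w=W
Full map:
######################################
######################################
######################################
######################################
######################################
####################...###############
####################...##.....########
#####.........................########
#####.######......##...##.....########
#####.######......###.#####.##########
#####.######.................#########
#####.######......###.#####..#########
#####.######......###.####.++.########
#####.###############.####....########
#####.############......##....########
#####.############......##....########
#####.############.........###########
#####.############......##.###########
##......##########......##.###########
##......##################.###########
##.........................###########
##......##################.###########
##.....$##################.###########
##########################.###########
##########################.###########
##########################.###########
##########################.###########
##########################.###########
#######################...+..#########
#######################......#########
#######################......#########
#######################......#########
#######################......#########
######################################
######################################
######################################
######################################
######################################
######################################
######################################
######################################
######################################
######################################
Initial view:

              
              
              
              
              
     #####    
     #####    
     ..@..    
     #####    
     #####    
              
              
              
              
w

              
              
              
              
              
     ######   
     ######   
     ..@...   
     ######   
     ######   
              
              
              
              

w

              
              
              
              
              
     #######  
     #######  
     ..@....  
     #######  
     #######  
              
              
              
              

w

              
              
              
              
              
     ######## 
     ######## 
     ..@..... 
     ######## 
     ######## 
              
              
              
              

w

              
              
              
              
              
     #########
     #########
     ..@......
     #########
     #########
              
              
              
              

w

              
              
              
              
              
     #########
     #########
     ..@......
     #########
     #########
              
              
              
              

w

              
              
              
              
              
     .########
     .########
     ..@......
     .########
     $########
              
              
              
              

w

              
              
              
              
              
     ..#######
     ..#######
     ..@......
     ..#######
     .$#######
              
              
              
              

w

              
              
              
              
              
     ...######
     ...######
     ..@......
     ...######
     ..$######
              
              
              
              

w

#             
#             
#             
#             
#             
#    ....#####
#    ....#####
#    ..@......
#    ....#####
#    ...$#####
#             
#             
#             
#             

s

#             
#             
#             
#             
#    ....#####
#    ....#####
#    .........
#    ..@.#####
#    ...$#####
#    #####    
#             
#             
#             
#             

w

##            
##            
##            
##            
##    ....####
##   .....####
##   .........
##   ..@..####
##   ....$####
##   ######   
##            
##            
##            
##            

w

###           
###           
###           
###           
###    ....###
###  ......###
###  .........
###  ..@...###
###  .....$###
###  #######  
###           
###           
###           
###           

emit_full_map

  ....##########
......##########
................
..@...##########
.....$##########
#######         

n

###           
###           
###           
###           
###           
###  ......###
###  ......###
###  ..@......
###  ......###
###  .....$###
###  #######  
###           
###           
###           

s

###           
###           
###           
###           
###  ......###
###  ......###
###  .........
###  ..@...###
###  .....$###
###  #######  
###           
###           
###           
###           

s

###           
###           
###           
###  ......###
###  ......###
###  .........
###  ......###
###  ..@..$###
###  #######  
###  #####    
###           
###           
###           
###           

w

####          
####          
####          
####  ......##
####  ......##
#### #........
#### #......##
#### #.@...$##
#### ######## 
#### ######   
####          
####          
####          
####          

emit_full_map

 ......##########
 ......##########
#................
#......##########
#.@...$##########
########         
######           
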